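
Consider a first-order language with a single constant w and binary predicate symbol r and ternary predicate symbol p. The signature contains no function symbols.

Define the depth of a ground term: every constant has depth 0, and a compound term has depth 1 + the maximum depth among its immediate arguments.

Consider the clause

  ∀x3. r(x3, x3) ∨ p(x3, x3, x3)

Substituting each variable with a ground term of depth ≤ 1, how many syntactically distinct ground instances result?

Ground terms of depth ≤ 1:
  With no function symbols every ground term is a constant, so there is exactly 1 ground term at every depth bound.
  N_0 = 1
  N_1 = 1
So there is exactly 1 ground term available for substitution.
There is 1 variable to instantiate (x3),  occurring in at least one literal, so different choices give different ground instances.
Number of ground instances = 1.

1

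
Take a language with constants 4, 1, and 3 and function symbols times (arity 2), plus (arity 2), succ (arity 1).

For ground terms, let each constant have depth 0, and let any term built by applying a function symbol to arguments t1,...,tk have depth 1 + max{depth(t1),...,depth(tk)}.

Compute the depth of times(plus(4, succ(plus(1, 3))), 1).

4

depth(plus(1, 3)) = 1 + max(0, 0) = 1
depth(succ(plus(1, 3))) = 1 + depth(plus(1, 3)) = 1 + 1 = 2
depth(plus(4, succ(plus(1, 3)))) = 1 + max(0, 2) = 3
depth(times(plus(4, succ(plus(1, 3))), 1)) = 1 + max(3, 0) = 4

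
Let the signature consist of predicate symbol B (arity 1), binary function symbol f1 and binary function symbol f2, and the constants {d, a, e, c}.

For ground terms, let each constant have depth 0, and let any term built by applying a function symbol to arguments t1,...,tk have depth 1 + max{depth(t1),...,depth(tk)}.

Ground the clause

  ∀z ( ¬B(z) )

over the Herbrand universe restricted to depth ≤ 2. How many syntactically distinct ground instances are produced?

Ground terms of depth ≤ 2:
  If N_k denotes the number of depth-≤k ground terms, the 4 constants give N_0 = 4, and each function symbol of arity r contributes N_{k-1}^r new terms at level k: N_k = 4 + N_{k-1}^2 + N_{k-1}^2.
  N_0 = 4
  N_1 = 4 + 4^2 + 4^2 = 36
  N_2 = 4 + 36^2 + 36^2 = 2596
So there are 2596 ground terms available for substitution.
The clause has 1 distinct variable (z), which appears in the body. In the free term algebra distinct substitutions yield syntactically distinct ground instances.
Number of ground instances = 2596.

2596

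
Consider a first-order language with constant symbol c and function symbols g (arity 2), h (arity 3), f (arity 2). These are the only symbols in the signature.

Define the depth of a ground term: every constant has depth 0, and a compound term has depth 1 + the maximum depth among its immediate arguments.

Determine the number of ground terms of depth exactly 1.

Count level by level. With function symbols g/2, h/3, f/2, the terms of depth ≤ k are the 1 constant together with each function applied to depth-≤(k−1) tuples, so N_k = 1 + N_{k-1}^2 + N_{k-1}^3 + N_{k-1}^2.
N_0 = 1
N_1 = 1 + 1^2 + 1^3 + 1^2 = 4
Terms of depth exactly 1: N_1 − N_0 = 4 − 1 = 3.

3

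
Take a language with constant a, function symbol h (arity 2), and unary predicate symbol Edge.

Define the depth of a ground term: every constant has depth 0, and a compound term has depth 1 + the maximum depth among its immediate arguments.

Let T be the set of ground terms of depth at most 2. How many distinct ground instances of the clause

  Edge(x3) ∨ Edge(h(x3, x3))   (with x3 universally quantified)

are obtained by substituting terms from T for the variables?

Ground terms of depth ≤ 2:
  Count level by level. With function symbols h/2, the terms of depth ≤ k are the 1 constant together with each function applied to depth-≤(k−1) tuples, so N_k = 1 + N_{k-1}^2.
  N_0 = 1
  N_1 = 1 + 1^2 = 2
  N_2 = 1 + 2^2 = 5
  Explicitly: a, h(a, a), h(a, h(a, a)), h(h(a, a), a), h(h(a, a), h(a, a)).
So there are 5 ground terms available for substitution.
There is 1 variable to instantiate (x3),  occurring in at least one literal, so different choices give different ground instances.
Number of ground instances = 5.

5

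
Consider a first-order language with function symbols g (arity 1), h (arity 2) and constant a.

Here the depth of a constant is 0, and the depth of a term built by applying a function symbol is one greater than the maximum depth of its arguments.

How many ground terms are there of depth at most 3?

183

Write N_k for the number of ground terms of depth ≤ k. A term of depth ≤ k is either a constant or a function symbol applied to arguments of depth ≤ k−1, so N_k = 1 + N_{k-1} + N_{k-1}^2.
N_0 = 1
N_1 = 1 + 1 + 1^2 = 3
N_2 = 1 + 3 + 3^2 = 13
N_3 = 1 + 13 + 13^2 = 183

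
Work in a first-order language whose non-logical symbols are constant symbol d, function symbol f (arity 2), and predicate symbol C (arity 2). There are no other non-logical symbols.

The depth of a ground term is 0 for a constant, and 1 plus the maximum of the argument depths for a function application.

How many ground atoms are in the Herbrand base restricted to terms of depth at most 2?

First count ground terms of depth ≤ 2.
Let N_k count ground terms of depth at most k. Each non-constant term of depth ≤ k is some function symbol applied to depth-≤(k−1) arguments, giving N_k = 1 + N_{k-1}^2.
N_0 = 1
N_1 = 1 + 1^2 = 2
N_2 = 1 + 2^2 = 5
So |H| = 5.
Each predicate of arity r yields |H|^r ground atoms (one per choice of an r-tuple from H):
  C: 5^2 = 25
Total ground atoms: 25.

25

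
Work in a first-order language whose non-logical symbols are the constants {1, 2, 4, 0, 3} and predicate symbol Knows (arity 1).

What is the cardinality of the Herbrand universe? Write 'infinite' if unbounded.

5

There are no function symbols, so every ground term is one of the 5 constants.
The Herbrand universe is {1, 2, 4, 0, 3}, which is finite with 5 elements.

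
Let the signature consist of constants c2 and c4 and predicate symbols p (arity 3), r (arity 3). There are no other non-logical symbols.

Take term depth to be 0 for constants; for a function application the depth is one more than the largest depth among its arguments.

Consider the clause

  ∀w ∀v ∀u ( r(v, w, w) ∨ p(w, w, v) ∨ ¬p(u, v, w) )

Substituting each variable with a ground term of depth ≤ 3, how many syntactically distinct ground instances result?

Ground terms of depth ≤ 3:
  With no function symbols every ground term is a constant, so there are exactly 2 ground terms at every depth bound.
  N_0 = 2
  N_1 = 2
  N_2 = 2
  N_3 = 2
So there are 2 ground terms available for substitution.
There are 3 variables to instantiate (w, v, u), each occurring in at least one literal, so different choices give different ground instances.
Number of ground instances = 2^3 = 8.

8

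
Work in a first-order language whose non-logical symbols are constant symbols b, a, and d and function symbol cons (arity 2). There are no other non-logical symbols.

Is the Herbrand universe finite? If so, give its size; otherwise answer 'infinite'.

The signature has at least one function symbol (cons, arity 2) and at least one constant (b).
Iterating cons gives infinitely many distinct ground terms: b, cons(b, b), cons(cons(b, b), cons(b, b)), ...
So the Herbrand universe is infinite.

infinite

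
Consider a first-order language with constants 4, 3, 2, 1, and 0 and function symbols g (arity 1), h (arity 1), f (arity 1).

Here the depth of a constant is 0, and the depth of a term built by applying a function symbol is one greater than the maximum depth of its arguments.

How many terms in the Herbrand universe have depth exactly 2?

Let N_k = |{terms of depth ≤ k}|. Then N_0 = 5 and N_k = 5 + N_{k-1} + N_{k-1} + N_{k-1} for k ≥ 1 (one summand per function symbol, arity giving the exponent).
N_0 = 5
N_1 = 5 + 5 + 5 + 5 = 20
N_2 = 5 + 20 + 20 + 20 = 65
Terms of depth exactly 2: N_2 − N_1 = 65 − 20 = 45.

45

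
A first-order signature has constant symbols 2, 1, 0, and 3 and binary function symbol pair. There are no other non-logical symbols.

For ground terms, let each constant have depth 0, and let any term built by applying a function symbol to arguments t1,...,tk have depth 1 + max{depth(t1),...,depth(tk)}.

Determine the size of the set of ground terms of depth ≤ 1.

20

Write N_k for the number of ground terms of depth ≤ k. A term of depth ≤ k is either a constant or a function symbol applied to arguments of depth ≤ k−1, so N_k = 4 + N_{k-1}^2.
N_0 = 4
N_1 = 4 + 4^2 = 20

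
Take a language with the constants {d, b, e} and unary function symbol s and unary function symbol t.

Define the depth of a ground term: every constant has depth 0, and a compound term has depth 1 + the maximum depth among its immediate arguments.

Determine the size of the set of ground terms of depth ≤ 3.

If N_k denotes the number of depth-≤k ground terms, the 3 constants give N_0 = 3, and each function symbol of arity r contributes N_{k-1}^r new terms at level k: N_k = 3 + N_{k-1} + N_{k-1}.
N_0 = 3
N_1 = 3 + 3 + 3 = 9
N_2 = 3 + 9 + 9 = 21
N_3 = 3 + 21 + 21 = 45

45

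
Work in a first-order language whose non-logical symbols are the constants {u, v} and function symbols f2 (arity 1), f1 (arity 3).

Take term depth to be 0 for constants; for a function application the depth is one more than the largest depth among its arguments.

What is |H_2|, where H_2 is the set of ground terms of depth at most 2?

1742

Count level by level. With function symbols f2/1, f1/3, the terms of depth ≤ k are the 2 constants together with each function applied to depth-≤(k−1) tuples, so N_k = 2 + N_{k-1} + N_{k-1}^3.
N_0 = 2
N_1 = 2 + 2 + 2^3 = 12
N_2 = 2 + 12 + 12^3 = 1742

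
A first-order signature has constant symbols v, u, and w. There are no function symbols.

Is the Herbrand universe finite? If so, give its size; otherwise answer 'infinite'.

3

There are no function symbols, so every ground term is one of the 3 constants.
The Herbrand universe is {v, u, w}, which is finite with 3 elements.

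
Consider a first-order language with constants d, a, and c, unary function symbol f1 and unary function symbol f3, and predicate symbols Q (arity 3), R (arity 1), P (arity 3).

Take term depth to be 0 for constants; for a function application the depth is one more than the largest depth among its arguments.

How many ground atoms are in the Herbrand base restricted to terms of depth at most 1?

First count ground terms of depth ≤ 1.
Let N_k = |{terms of depth ≤ k}|. Then N_0 = 3 and N_k = 3 + N_{k-1} + N_{k-1} for k ≥ 1 (one summand per function symbol, arity giving the exponent).
N_0 = 3
N_1 = 3 + 3 + 3 = 9
So |H| = 9.
Each predicate of arity r yields |H|^r ground atoms (one per choice of an r-tuple from H):
  Q: 9^3 = 729;  R: 9;  P: 9^3 = 729
Total ground atoms: 729 + 9 + 729 = 1467.

1467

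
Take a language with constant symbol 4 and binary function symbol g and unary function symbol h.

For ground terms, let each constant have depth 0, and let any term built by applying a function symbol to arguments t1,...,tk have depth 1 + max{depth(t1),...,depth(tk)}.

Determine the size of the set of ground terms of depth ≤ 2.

13

If N_k denotes the number of depth-≤k ground terms, the 1 constant gives N_0 = 1, and each function symbol of arity r contributes N_{k-1}^r new terms at level k: N_k = 1 + N_{k-1}^2 + N_{k-1}.
N_0 = 1
N_1 = 1 + 1^2 + 1 = 3
N_2 = 1 + 3^2 + 3 = 13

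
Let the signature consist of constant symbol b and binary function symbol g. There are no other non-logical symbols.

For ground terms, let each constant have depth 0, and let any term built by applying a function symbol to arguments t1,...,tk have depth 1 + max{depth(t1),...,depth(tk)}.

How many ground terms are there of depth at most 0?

If N_k denotes the number of depth-≤k ground terms, the 1 constant gives N_0 = 1, and each function symbol of arity r contributes N_{k-1}^r new terms at level k: N_k = 1 + N_{k-1}^2.
N_0 = 1
Explicitly: b.

1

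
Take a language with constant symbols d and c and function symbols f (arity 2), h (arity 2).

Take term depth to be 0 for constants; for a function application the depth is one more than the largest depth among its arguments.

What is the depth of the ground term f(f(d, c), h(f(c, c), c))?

depth(f(d, c)) = 1 + max(0, 0) = 1
depth(f(c, c)) = 1 + max(0, 0) = 1
depth(h(f(c, c), c)) = 1 + max(1, 0) = 2
depth(f(f(d, c), h(f(c, c), c))) = 1 + max(1, 2) = 3

3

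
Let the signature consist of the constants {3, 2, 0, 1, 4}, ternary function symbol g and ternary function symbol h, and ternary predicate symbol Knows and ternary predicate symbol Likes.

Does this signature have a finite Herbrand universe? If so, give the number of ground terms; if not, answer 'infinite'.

The signature has at least one function symbol (g, arity 3) and at least one constant (3).
Iterating g gives infinitely many distinct ground terms: 3, g(3, 3, 3), g(g(3, 3, 3), g(3, 3, 3), g(3, 3, 3)), ...
So the Herbrand universe is infinite.

infinite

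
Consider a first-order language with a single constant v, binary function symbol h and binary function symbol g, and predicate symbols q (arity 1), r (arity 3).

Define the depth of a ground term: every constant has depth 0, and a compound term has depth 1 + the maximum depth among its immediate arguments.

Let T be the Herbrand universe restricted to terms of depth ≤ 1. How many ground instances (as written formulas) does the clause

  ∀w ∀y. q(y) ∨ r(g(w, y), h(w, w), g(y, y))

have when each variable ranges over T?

9

Ground terms of depth ≤ 1:
  Count level by level. With function symbols h/2, g/2, the terms of depth ≤ k are the 1 constant together with each function applied to depth-≤(k−1) tuples, so N_k = 1 + N_{k-1}^2 + N_{k-1}^2.
  N_0 = 1
  N_1 = 1 + 1^2 + 1^2 = 3
  Explicitly: v, h(v, v), g(v, v).
So there are 3 ground terms available for substitution.
Each of w, y ranges independently over the available ground terms, and distinct assignments produce distinct instances.
Number of ground instances = 3^2 = 9.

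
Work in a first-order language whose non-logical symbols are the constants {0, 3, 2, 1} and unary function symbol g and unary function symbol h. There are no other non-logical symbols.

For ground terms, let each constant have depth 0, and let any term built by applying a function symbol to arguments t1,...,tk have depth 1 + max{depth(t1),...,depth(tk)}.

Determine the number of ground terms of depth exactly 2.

Let N_k count ground terms of depth at most k. Each non-constant term of depth ≤ k is some function symbol applied to depth-≤(k−1) arguments, giving N_k = 4 + N_{k-1} + N_{k-1}.
N_0 = 4
N_1 = 4 + 4 + 4 = 12
N_2 = 4 + 12 + 12 = 28
Terms of depth exactly 2: N_2 − N_1 = 28 − 12 = 16.

16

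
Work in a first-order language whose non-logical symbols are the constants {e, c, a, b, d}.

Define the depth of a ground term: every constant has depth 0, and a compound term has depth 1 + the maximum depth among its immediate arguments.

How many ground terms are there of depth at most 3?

5

With no function symbols every ground term is a constant, so there are exactly 5 ground terms at every depth bound.
N_0 = 5
N_1 = 5
N_2 = 5
N_3 = 5
Explicitly: e, c, a, b, d.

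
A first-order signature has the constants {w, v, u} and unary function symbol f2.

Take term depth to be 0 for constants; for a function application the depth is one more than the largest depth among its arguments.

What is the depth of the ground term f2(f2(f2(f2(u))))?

4

depth(f2(u)) = 1 + depth(u) = 1 + 0 = 1
depth(f2(f2(u))) = 1 + depth(f2(u)) = 1 + 1 = 2
depth(f2(f2(f2(u)))) = 1 + depth(f2(f2(u))) = 1 + 2 = 3
depth(f2(f2(f2(f2(u))))) = 1 + depth(f2(f2(f2(u)))) = 1 + 3 = 4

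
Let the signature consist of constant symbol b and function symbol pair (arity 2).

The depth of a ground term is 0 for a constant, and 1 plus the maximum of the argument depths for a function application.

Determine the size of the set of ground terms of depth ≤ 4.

Let N_k count ground terms of depth at most k. Each non-constant term of depth ≤ k is some function symbol applied to depth-≤(k−1) arguments, giving N_k = 1 + N_{k-1}^2.
N_0 = 1
N_1 = 1 + 1^2 = 2
N_2 = 1 + 2^2 = 5
N_3 = 1 + 5^2 = 26
N_4 = 1 + 26^2 = 677

677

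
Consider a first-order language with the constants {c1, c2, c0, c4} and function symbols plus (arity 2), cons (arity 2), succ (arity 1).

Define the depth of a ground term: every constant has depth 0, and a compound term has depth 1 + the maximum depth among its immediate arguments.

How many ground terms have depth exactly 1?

Let N_k count ground terms of depth at most k. Each non-constant term of depth ≤ k is some function symbol applied to depth-≤(k−1) arguments, giving N_k = 4 + N_{k-1}^2 + N_{k-1}^2 + N_{k-1}.
N_0 = 4
N_1 = 4 + 4^2 + 4^2 + 4 = 40
Terms of depth exactly 1: N_1 − N_0 = 40 − 4 = 36.

36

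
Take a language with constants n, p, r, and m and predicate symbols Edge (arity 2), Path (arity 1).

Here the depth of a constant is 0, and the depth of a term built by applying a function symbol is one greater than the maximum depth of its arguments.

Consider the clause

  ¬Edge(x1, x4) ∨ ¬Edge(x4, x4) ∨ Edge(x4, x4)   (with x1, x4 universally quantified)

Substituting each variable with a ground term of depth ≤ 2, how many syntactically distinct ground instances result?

16

Ground terms of depth ≤ 2:
  With no function symbols every ground term is a constant, so there are exactly 4 ground terms at every depth bound.
  N_0 = 4
  N_1 = 4
  N_2 = 4
  Explicitly: n, p, r, m.
So there are 4 ground terms available for substitution.
Each of x1, x4 ranges independently over the available ground terms, and distinct assignments produce distinct instances.
Number of ground instances = 4^2 = 16.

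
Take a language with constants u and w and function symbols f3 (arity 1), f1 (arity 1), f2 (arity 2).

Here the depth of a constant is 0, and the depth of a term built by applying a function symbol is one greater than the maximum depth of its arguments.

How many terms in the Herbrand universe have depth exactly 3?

15008

Let N_k = |{terms of depth ≤ k}|. Then N_0 = 2 and N_k = 2 + N_{k-1} + N_{k-1} + N_{k-1}^2 for k ≥ 1 (one summand per function symbol, arity giving the exponent).
N_0 = 2
N_1 = 2 + 2 + 2 + 2^2 = 10
N_2 = 2 + 10 + 10 + 10^2 = 122
N_3 = 2 + 122 + 122 + 122^2 = 15130
Terms of depth exactly 3: N_3 − N_2 = 15130 − 122 = 15008.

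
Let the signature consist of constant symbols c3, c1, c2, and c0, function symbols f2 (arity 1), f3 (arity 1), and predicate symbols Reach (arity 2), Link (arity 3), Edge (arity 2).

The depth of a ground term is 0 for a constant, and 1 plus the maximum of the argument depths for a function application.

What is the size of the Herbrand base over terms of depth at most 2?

23520

First count ground terms of depth ≤ 2.
Write N_k for the number of ground terms of depth ≤ k. A term of depth ≤ k is either a constant or a function symbol applied to arguments of depth ≤ k−1, so N_k = 4 + N_{k-1} + N_{k-1}.
N_0 = 4
N_1 = 4 + 4 + 4 = 12
N_2 = 4 + 12 + 12 = 28
So |H| = 28.
Ground atoms are formed by filling each argument slot of a predicate with a term from H, so an r-ary predicate gives |H|^r atoms:
  Reach: 28^2 = 784;  Link: 28^3 = 21952;  Edge: 28^2 = 784
Total ground atoms: 784 + 21952 + 784 = 23520.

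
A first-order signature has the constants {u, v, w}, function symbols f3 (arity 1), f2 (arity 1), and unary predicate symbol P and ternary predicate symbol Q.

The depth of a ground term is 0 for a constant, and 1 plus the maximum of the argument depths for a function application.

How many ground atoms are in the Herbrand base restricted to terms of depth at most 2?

9282

First count ground terms of depth ≤ 2.
Let N_k = |{terms of depth ≤ k}|. Then N_0 = 3 and N_k = 3 + N_{k-1} + N_{k-1} for k ≥ 1 (one summand per function symbol, arity giving the exponent).
N_0 = 3
N_1 = 3 + 3 + 3 = 9
N_2 = 3 + 9 + 9 = 21
So |H| = 21.
A ground atom is a predicate applied to a tuple of terms from H, so the count is the sum over predicates of |H|^arity:
  P: 21;  Q: 21^3 = 9261
Total ground atoms: 21 + 9261 = 9282.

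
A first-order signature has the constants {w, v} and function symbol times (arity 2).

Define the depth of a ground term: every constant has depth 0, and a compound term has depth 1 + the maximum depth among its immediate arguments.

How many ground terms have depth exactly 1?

4

Write N_k for the number of ground terms of depth ≤ k. A term of depth ≤ k is either a constant or a function symbol applied to arguments of depth ≤ k−1, so N_k = 2 + N_{k-1}^2.
N_0 = 2
N_1 = 2 + 2^2 = 6
Terms of depth exactly 1: N_1 − N_0 = 6 − 2 = 4.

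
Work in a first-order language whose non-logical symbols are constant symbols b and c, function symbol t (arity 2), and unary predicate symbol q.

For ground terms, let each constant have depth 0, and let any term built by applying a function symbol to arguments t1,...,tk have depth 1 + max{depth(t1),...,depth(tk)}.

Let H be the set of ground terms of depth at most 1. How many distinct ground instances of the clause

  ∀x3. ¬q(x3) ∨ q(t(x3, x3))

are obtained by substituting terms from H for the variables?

Ground terms of depth ≤ 1:
  If N_k denotes the number of depth-≤k ground terms, the 2 constants give N_0 = 2, and each function symbol of arity r contributes N_{k-1}^r new terms at level k: N_k = 2 + N_{k-1}^2.
  N_0 = 2
  N_1 = 2 + 2^2 = 6
So there are 6 ground terms available for substitution.
There is 1 variable to instantiate (x3),  occurring in at least one literal, so different choices give different ground instances.
Number of ground instances = 6.

6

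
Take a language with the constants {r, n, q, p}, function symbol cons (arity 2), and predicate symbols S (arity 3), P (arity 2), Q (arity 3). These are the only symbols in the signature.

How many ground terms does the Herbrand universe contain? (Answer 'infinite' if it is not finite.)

The signature has at least one function symbol (cons, arity 2) and at least one constant (r).
Iterating cons gives infinitely many distinct ground terms: r, cons(r, r), cons(cons(r, r), cons(r, r)), ...
So the Herbrand universe is infinite.

infinite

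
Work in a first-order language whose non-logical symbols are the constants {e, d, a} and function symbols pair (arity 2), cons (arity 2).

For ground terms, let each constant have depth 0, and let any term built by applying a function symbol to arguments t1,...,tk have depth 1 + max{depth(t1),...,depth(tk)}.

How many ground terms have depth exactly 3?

Write N_k for the number of ground terms of depth ≤ k. A term of depth ≤ k is either a constant or a function symbol applied to arguments of depth ≤ k−1, so N_k = 3 + N_{k-1}^2 + N_{k-1}^2.
N_0 = 3
N_1 = 3 + 3^2 + 3^2 = 21
N_2 = 3 + 21^2 + 21^2 = 885
N_3 = 3 + 885^2 + 885^2 = 1566453
Terms of depth exactly 3: N_3 − N_2 = 1566453 − 885 = 1565568.

1565568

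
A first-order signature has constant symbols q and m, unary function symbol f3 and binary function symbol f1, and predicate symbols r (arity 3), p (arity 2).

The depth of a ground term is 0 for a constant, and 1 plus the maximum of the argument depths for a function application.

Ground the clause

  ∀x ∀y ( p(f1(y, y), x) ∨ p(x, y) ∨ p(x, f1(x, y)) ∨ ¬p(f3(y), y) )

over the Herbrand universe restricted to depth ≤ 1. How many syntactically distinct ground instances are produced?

Ground terms of depth ≤ 1:
  Write N_k for the number of ground terms of depth ≤ k. A term of depth ≤ k is either a constant or a function symbol applied to arguments of depth ≤ k−1, so N_k = 2 + N_{k-1} + N_{k-1}^2.
  N_0 = 2
  N_1 = 2 + 2 + 2^2 = 8
So there are 8 ground terms available for substitution.
There are 2 variables to instantiate (x, y), each occurring in at least one literal, so different choices give different ground instances.
Number of ground instances = 8^2 = 64.

64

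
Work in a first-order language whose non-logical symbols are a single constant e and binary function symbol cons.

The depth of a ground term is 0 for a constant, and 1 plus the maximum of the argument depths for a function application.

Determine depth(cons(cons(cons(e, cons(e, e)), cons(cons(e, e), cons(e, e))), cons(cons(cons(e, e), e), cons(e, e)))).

4

depth(cons(e, e)) = 1 + max(0, 0) = 1
depth(cons(e, cons(e, e))) = 1 + max(0, 1) = 2
depth(cons(cons(e, e), cons(e, e))) = 1 + max(1, 1) = 2
depth(cons(cons(e, cons(e, e)), cons(cons(e, e), cons(e, e)))) = 1 + max(2, 2) = 3
depth(cons(cons(e, e), e)) = 1 + max(1, 0) = 2
depth(cons(cons(cons(e, e), e), cons(e, e))) = 1 + max(2, 1) = 3
depth(cons(cons(cons(e, cons(e, e)), cons(cons(e, e), cons(e, e))), cons(cons(cons(e, e), e), cons(e, e)))) = 1 + max(3, 3) = 4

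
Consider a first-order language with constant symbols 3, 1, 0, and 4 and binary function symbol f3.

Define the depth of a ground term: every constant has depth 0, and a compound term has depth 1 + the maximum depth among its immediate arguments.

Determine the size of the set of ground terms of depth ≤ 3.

163220

Write N_k for the number of ground terms of depth ≤ k. A term of depth ≤ k is either a constant or a function symbol applied to arguments of depth ≤ k−1, so N_k = 4 + N_{k-1}^2.
N_0 = 4
N_1 = 4 + 4^2 = 20
N_2 = 4 + 20^2 = 404
N_3 = 4 + 404^2 = 163220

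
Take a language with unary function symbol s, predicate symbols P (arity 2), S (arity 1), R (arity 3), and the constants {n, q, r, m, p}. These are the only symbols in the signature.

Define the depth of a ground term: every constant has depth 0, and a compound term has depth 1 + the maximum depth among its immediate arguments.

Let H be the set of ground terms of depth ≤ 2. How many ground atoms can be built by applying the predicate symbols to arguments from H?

3615

First count ground terms of depth ≤ 2.
Write N_k for the number of ground terms of depth ≤ k. A term of depth ≤ k is either a constant or a function symbol applied to arguments of depth ≤ k−1, so N_k = 5 + N_{k-1}.
N_0 = 5
N_1 = 5 + 5 = 10
N_2 = 5 + 10 = 15
So |H| = 15.
A ground atom is a predicate applied to a tuple of terms from H, so the count is the sum over predicates of |H|^arity:
  P: 15^2 = 225;  S: 15;  R: 15^3 = 3375
Total ground atoms: 225 + 15 + 3375 = 3615.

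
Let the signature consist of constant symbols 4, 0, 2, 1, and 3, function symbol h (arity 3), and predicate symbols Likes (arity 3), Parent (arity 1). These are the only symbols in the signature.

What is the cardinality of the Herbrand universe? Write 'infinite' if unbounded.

infinite

The signature has at least one function symbol (h, arity 3) and at least one constant (4).
Iterating h gives infinitely many distinct ground terms: 4, h(4, 4, 4), h(h(4, 4, 4), h(4, 4, 4), h(4, 4, 4)), ...
So the Herbrand universe is infinite.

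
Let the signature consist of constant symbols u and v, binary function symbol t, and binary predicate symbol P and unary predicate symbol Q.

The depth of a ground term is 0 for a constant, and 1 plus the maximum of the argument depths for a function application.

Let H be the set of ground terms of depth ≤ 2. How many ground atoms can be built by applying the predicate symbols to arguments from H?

First count ground terms of depth ≤ 2.
Let N_k = |{terms of depth ≤ k}|. Then N_0 = 2 and N_k = 2 + N_{k-1}^2 for k ≥ 1 (one summand per function symbol, arity giving the exponent).
N_0 = 2
N_1 = 2 + 2^2 = 6
N_2 = 2 + 6^2 = 38
So |H| = 38.
A ground atom is a predicate applied to a tuple of terms from H, so the count is the sum over predicates of |H|^arity:
  P: 38^2 = 1444;  Q: 38
Total ground atoms: 1444 + 38 = 1482.

1482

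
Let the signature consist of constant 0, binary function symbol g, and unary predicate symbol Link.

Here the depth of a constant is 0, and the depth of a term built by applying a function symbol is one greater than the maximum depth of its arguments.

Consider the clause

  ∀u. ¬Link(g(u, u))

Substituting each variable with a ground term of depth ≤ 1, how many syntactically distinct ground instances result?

2

Ground terms of depth ≤ 1:
  If N_k denotes the number of depth-≤k ground terms, the 1 constant gives N_0 = 1, and each function symbol of arity r contributes N_{k-1}^r new terms at level k: N_k = 1 + N_{k-1}^2.
  N_0 = 1
  N_1 = 1 + 1^2 = 2
  Explicitly: 0, g(0, 0).
So there are 2 ground terms available for substitution.
The body mentions the single quantified variable u; since ground terms form a free algebra, no two substitutions collapse to the same formula.
Number of ground instances = 2.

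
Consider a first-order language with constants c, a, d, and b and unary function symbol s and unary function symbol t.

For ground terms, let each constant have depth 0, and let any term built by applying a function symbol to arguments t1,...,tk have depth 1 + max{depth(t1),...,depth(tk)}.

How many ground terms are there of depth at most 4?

Count level by level. With function symbols s/1, t/1, the terms of depth ≤ k are the 4 constants together with each function applied to depth-≤(k−1) tuples, so N_k = 4 + N_{k-1} + N_{k-1}.
N_0 = 4
N_1 = 4 + 4 + 4 = 12
N_2 = 4 + 12 + 12 = 28
N_3 = 4 + 28 + 28 = 60
N_4 = 4 + 60 + 60 = 124

124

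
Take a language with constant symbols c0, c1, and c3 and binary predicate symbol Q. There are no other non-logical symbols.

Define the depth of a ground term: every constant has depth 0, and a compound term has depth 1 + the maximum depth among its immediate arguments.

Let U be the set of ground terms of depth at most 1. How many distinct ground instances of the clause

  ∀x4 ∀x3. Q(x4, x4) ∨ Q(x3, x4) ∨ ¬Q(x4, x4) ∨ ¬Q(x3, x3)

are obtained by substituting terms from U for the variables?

Ground terms of depth ≤ 1:
  With no function symbols every ground term is a constant, so there are exactly 3 ground terms at every depth bound.
  N_0 = 3
  N_1 = 3
So there are 3 ground terms available for substitution.
There are 2 variables to instantiate (x4, x3), each occurring in at least one literal, so different choices give different ground instances.
Number of ground instances = 3^2 = 9.

9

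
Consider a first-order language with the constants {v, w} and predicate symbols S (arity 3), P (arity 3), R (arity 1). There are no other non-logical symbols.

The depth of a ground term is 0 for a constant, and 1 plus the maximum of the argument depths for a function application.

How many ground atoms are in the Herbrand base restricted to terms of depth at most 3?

First count ground terms of depth ≤ 3.
With no function symbols every ground term is a constant, so there are exactly 2 ground terms at every depth bound.
N_0 = 2
N_1 = 2
N_2 = 2
N_3 = 2
Explicitly: v, w.
So |H| = 2.
Ground atoms are formed by filling each argument slot of a predicate with a term from H, so an r-ary predicate gives |H|^r atoms:
  S: 2^3 = 8;  P: 2^3 = 8;  R: 2
Total ground atoms: 8 + 8 + 2 = 18.

18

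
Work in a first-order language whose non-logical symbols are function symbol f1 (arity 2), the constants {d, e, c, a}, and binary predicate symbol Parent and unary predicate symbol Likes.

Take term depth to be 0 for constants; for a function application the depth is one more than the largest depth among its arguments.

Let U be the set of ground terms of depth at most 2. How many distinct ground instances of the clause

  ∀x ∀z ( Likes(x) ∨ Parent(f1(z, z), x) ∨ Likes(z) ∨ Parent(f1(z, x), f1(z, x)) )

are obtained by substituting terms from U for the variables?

Ground terms of depth ≤ 2:
  Count level by level. With function symbols f1/2, the terms of depth ≤ k are the 4 constants together with each function applied to depth-≤(k−1) tuples, so N_k = 4 + N_{k-1}^2.
  N_0 = 4
  N_1 = 4 + 4^2 = 20
  N_2 = 4 + 20^2 = 404
So there are 404 ground terms available for substitution.
The body mentions every one of the 2 quantified variables; since ground terms form a free algebra, no two substitutions collapse to the same formula.
Number of ground instances = 404^2 = 163216.

163216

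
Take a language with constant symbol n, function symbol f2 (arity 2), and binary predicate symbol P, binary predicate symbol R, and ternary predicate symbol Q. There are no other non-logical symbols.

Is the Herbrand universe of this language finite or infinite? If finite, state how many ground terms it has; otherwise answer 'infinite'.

infinite

The signature has at least one function symbol (f2, arity 2) and at least one constant (n).
Iterating f2 gives infinitely many distinct ground terms: n, f2(n, n), f2(f2(n, n), f2(n, n)), ...
So the Herbrand universe is infinite.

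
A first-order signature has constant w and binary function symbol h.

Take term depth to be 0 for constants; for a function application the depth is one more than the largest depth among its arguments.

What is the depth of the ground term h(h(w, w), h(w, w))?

2

depth(h(w, w)) = 1 + max(0, 0) = 1
depth(h(h(w, w), h(w, w))) = 1 + max(1, 1) = 2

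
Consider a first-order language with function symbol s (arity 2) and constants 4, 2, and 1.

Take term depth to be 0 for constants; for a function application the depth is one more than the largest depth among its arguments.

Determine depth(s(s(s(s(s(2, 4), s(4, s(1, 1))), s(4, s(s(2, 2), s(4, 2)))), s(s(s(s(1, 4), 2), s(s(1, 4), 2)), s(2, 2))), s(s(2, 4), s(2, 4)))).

6

depth(s(2, 4)) = 1 + max(0, 0) = 1
depth(s(1, 1)) = 1 + max(0, 0) = 1
depth(s(4, s(1, 1))) = 1 + max(0, 1) = 2
depth(s(s(2, 4), s(4, s(1, 1)))) = 1 + max(1, 2) = 3
depth(s(2, 2)) = 1 + max(0, 0) = 1
depth(s(4, 2)) = 1 + max(0, 0) = 1
depth(s(s(2, 2), s(4, 2))) = 1 + max(1, 1) = 2
depth(s(4, s(s(2, 2), s(4, 2)))) = 1 + max(0, 2) = 3
depth(s(s(s(2, 4), s(4, s(1, 1))), s(4, s(s(2, 2), s(4, 2))))) = 1 + max(3, 3) = 4
depth(s(1, 4)) = 1 + max(0, 0) = 1
depth(s(s(1, 4), 2)) = 1 + max(1, 0) = 2
depth(s(s(s(1, 4), 2), s(s(1, 4), 2))) = 1 + max(2, 2) = 3
depth(s(s(s(s(1, 4), 2), s(s(1, 4), 2)), s(2, 2))) = 1 + max(3, 1) = 4
depth(s(s(s(s(2, 4), s(4, s(1, 1))), s(4, s(s(2, 2), s(4, 2)))), s(s(s(s(1, 4), 2), s(s(1, 4), 2)), s(2, 2)))) = 1 + max(4, 4) = 5
depth(s(s(2, 4), s(2, 4))) = 1 + max(1, 1) = 2
depth(s(s(s(s(s(2, 4), s(4, s(1, 1))), s(4, s(s(2, 2), s(4, 2)))), s(s(s(s(1, 4), 2), s(s(1, 4), 2)), s(2, 2))), s(s(2, 4), s(2, 4)))) = 1 + max(5, 2) = 6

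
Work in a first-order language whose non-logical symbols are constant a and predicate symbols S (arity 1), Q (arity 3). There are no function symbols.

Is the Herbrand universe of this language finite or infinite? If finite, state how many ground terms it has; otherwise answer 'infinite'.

1

There are no function symbols, so the only ground term is the single constant.
The Herbrand universe is {a}, finite with 1 element.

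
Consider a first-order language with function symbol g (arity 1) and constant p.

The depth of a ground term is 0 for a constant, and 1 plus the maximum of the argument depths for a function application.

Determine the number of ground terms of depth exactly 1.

1

Let N_k = |{terms of depth ≤ k}|. Then N_0 = 1 and N_k = 1 + N_{k-1} for k ≥ 1 (one summand per function symbol, arity giving the exponent).
N_0 = 1
N_1 = 1 + 1 = 2
Terms of depth exactly 1: N_1 − N_0 = 2 − 1 = 1.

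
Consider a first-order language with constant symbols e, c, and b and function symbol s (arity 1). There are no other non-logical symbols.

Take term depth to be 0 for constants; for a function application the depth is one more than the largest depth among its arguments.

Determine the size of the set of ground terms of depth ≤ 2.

Write N_k for the number of ground terms of depth ≤ k. A term of depth ≤ k is either a constant or a function symbol applied to arguments of depth ≤ k−1, so N_k = 3 + N_{k-1}.
N_0 = 3
N_1 = 3 + 3 = 6
N_2 = 3 + 6 = 9

9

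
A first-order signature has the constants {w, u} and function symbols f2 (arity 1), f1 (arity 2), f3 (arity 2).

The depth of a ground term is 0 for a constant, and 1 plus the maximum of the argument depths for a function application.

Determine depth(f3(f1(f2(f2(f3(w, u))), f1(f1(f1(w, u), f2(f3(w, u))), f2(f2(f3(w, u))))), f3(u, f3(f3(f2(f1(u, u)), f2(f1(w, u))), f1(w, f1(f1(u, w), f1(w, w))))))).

6

depth(f3(w, u)) = 1 + max(0, 0) = 1
depth(f2(f3(w, u))) = 1 + depth(f3(w, u)) = 1 + 1 = 2
depth(f2(f2(f3(w, u)))) = 1 + depth(f2(f3(w, u))) = 1 + 2 = 3
depth(f1(w, u)) = 1 + max(0, 0) = 1
depth(f1(f1(w, u), f2(f3(w, u)))) = 1 + max(1, 2) = 3
depth(f1(f1(f1(w, u), f2(f3(w, u))), f2(f2(f3(w, u))))) = 1 + max(3, 3) = 4
depth(f1(f2(f2(f3(w, u))), f1(f1(f1(w, u), f2(f3(w, u))), f2(f2(f3(w, u)))))) = 1 + max(3, 4) = 5
depth(f1(u, u)) = 1 + max(0, 0) = 1
depth(f2(f1(u, u))) = 1 + depth(f1(u, u)) = 1 + 1 = 2
depth(f2(f1(w, u))) = 1 + depth(f1(w, u)) = 1 + 1 = 2
depth(f3(f2(f1(u, u)), f2(f1(w, u)))) = 1 + max(2, 2) = 3
depth(f1(u, w)) = 1 + max(0, 0) = 1
depth(f1(w, w)) = 1 + max(0, 0) = 1
depth(f1(f1(u, w), f1(w, w))) = 1 + max(1, 1) = 2
depth(f1(w, f1(f1(u, w), f1(w, w)))) = 1 + max(0, 2) = 3
depth(f3(f3(f2(f1(u, u)), f2(f1(w, u))), f1(w, f1(f1(u, w), f1(w, w))))) = 1 + max(3, 3) = 4
depth(f3(u, f3(f3(f2(f1(u, u)), f2(f1(w, u))), f1(w, f1(f1(u, w), f1(w, w)))))) = 1 + max(0, 4) = 5
depth(f3(f1(f2(f2(f3(w, u))), f1(f1(f1(w, u), f2(f3(w, u))), f2(f2(f3(w, u))))), f3(u, f3(f3(f2(f1(u, u)), f2(f1(w, u))), f1(w, f1(f1(u, w), f1(w, w))))))) = 1 + max(5, 5) = 6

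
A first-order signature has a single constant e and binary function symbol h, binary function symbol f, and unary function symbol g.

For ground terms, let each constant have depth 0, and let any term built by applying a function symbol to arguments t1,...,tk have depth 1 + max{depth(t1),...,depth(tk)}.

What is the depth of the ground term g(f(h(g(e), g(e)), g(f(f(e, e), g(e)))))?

depth(g(e)) = 1 + depth(e) = 1 + 0 = 1
depth(h(g(e), g(e))) = 1 + max(1, 1) = 2
depth(f(e, e)) = 1 + max(0, 0) = 1
depth(f(f(e, e), g(e))) = 1 + max(1, 1) = 2
depth(g(f(f(e, e), g(e)))) = 1 + depth(f(f(e, e), g(e))) = 1 + 2 = 3
depth(f(h(g(e), g(e)), g(f(f(e, e), g(e))))) = 1 + max(2, 3) = 4
depth(g(f(h(g(e), g(e)), g(f(f(e, e), g(e)))))) = 1 + depth(f(h(g(e), g(e)), g(f(f(e, e), g(e))))) = 1 + 4 = 5

5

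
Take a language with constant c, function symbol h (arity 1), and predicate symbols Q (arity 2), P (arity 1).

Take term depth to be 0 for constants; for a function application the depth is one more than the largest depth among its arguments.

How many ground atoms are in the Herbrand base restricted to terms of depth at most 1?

First count ground terms of depth ≤ 1.
Let N_k count ground terms of depth at most k. Each non-constant term of depth ≤ k is some function symbol applied to depth-≤(k−1) arguments, giving N_k = 1 + N_{k-1}.
N_0 = 1
N_1 = 1 + 1 = 2
So |H| = 2.
Ground atoms are formed by filling each argument slot of a predicate with a term from H, so an r-ary predicate gives |H|^r atoms:
  Q: 2^2 = 4;  P: 2
Total ground atoms: 4 + 2 = 6.

6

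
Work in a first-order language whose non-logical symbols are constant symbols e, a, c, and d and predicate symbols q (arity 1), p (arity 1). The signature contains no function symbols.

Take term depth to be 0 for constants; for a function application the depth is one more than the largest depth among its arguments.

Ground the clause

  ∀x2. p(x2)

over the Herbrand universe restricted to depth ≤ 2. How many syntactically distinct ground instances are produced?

Ground terms of depth ≤ 2:
  With no function symbols every ground term is a constant, so there are exactly 4 ground terms at every depth bound.
  N_0 = 4
  N_1 = 4
  N_2 = 4
So there are 4 ground terms available for substitution.
There is 1 variable to instantiate (x2),  occurring in at least one literal, so different choices give different ground instances.
Number of ground instances = 4.

4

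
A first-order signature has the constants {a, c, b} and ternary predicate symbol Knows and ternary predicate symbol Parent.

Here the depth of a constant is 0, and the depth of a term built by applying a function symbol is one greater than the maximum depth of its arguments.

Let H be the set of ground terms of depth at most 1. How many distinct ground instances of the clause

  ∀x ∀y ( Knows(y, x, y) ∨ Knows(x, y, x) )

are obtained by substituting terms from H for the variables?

9

Ground terms of depth ≤ 1:
  With no function symbols every ground term is a constant, so there are exactly 3 ground terms at every depth bound.
  N_0 = 3
  N_1 = 3
  Explicitly: a, c, b.
So there are 3 ground terms available for substitution.
The body mentions every one of the 2 quantified variables; since ground terms form a free algebra, no two substitutions collapse to the same formula.
Number of ground instances = 3^2 = 9.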